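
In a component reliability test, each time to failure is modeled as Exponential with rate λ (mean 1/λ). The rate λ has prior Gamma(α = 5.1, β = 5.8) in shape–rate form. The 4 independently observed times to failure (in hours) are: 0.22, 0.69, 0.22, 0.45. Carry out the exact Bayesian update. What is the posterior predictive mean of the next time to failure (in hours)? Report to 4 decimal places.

0.9111

With a Gamma(shape α, rate β) prior on the exponential rate λ, the posterior after n observations with total T = Σxᵢ is Gamma(α+n, β+T).
Sum of observations T = 1.58 hours; n = 4.
Posterior: Gamma(5.1+4, 5.8+1.58) = Gamma(9.1, 7.38).
The predictive distribution for the next observation is Lomax; its mean is β/(α−1) = 7.38/8.1 = 0.9111.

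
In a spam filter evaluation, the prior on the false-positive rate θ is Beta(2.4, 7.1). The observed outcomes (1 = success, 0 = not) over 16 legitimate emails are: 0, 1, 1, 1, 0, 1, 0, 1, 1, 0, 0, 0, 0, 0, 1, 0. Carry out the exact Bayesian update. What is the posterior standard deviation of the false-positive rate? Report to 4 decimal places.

0.0937

The Beta prior is conjugate to a Binomial/Bernoulli likelihood; the update adds successes to α and failures to β.
Posterior: Beta(α+k, β+n−k) = Beta(2.4+7, 7.1+9) = Beta(9.4, 16.1).
Var = αβ/((α+β)²(α+β+1)) = 9.4·16.1/(25.5²·26.5) = 0.00878269; SD = √0.00878269 = 0.0937.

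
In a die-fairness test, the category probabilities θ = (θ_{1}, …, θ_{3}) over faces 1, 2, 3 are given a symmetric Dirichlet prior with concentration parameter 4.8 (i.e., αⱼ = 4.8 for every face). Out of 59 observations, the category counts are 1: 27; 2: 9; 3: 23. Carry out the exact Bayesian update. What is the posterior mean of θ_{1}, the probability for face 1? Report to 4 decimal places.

0.4332

The Dirichlet prior is conjugate to the Multinomial likelihood: each posterior αⱼ = prior αⱼ + observed count nⱼ.
Posterior concentration: (31.8, 13.8, 27.8), total = 73.4.
E[θ_{1}|data] = α_{1}/Σα = 31.8/73.4 = 0.4332.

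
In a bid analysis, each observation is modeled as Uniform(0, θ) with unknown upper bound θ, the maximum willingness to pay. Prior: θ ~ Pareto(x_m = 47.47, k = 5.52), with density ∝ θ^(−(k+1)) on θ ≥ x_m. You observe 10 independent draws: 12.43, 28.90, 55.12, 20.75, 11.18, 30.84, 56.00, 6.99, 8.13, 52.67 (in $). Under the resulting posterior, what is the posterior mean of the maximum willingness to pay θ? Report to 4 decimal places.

A Pareto(scale x_m, shape k) prior on the upper bound θ of Uniform(0, θ) is conjugate: posterior is Pareto(max(x_m, max xᵢ), k + n).
Sample maximum = 56.00; prior scale x_m = 47.47 → posterior scale = max = 56.00.
Posterior shape = 5.52 + 10 = 15.52.
E[θ|data] = k·x_m/(k−1) = 15.52·56.00/14.52 = 59.8567.

59.8567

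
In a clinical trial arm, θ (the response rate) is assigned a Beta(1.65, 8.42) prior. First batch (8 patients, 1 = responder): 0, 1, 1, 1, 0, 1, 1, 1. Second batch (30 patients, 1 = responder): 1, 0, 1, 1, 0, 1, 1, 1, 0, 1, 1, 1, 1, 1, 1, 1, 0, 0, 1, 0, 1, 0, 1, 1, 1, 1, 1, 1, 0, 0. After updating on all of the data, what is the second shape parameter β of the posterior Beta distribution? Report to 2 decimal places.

19.42

The Beta prior is conjugate to a Binomial/Bernoulli likelihood; the update adds successes to α and failures to β.
After batch 1: Beta(1.65+6, 8.42+2) = Beta(7.65, 10.42).
After batch 2: Beta(7.65+21, 10.42+9) = Beta(28.65, 19.42).
Posterior β = 19.42.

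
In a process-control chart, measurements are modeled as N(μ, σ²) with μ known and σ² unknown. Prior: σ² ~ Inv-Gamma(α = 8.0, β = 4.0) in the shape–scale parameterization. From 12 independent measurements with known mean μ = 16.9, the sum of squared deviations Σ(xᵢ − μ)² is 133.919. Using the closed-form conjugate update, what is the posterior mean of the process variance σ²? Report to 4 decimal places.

With known mean μ and an Inverse-Gamma(α, β) prior on σ², the Normal likelihood is conjugate: posterior is Inv-Gamma(α + n/2, β + Σ(xᵢ−μ)²/2).
Posterior: Inv-Gamma(8.0 + 12/2, 4.0 + 133.919/2) = Inv-Gamma(14.00, 70.9595).
E[σ²|data] = β/(α−1) = 70.9595/13.00 = 5.4584.

5.4584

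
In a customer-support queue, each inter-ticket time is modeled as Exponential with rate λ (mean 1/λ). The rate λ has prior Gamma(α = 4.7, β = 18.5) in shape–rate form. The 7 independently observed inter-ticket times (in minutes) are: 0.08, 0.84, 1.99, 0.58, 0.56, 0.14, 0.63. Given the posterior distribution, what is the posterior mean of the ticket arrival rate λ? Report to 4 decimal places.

0.5017

With a Gamma(shape α, rate β) prior on the exponential rate λ, the posterior after n observations with total T = Σxᵢ is Gamma(α+n, β+T).
Sum of observations T = 4.82 minutes; n = 7.
Posterior: Gamma(4.7+7, 18.5+4.82) = Gamma(11.7, 23.32).
Posterior mean of λ = α/β = 11.7/23.32 = 0.5017.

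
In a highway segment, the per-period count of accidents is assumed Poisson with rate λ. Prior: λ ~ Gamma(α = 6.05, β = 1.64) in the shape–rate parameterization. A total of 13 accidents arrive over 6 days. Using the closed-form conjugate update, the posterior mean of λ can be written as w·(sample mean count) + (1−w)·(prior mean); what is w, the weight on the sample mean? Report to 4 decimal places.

With a Gamma(shape α, rate β) prior, the Poisson likelihood is conjugate: the posterior is Gamma(α + ΣXᵢ, β + n).
Posterior mean = (α₀+S)/(β₀+n) = [n/(β₀+n)]·(S/n) + [β₀/(β₀+n)]·(α₀/β₀), so only n and β₀ enter the weight.
Weight on data w = n/(β₀+n) = 6/(1.64+6) = 6/7.64 = 0.7853.

0.7853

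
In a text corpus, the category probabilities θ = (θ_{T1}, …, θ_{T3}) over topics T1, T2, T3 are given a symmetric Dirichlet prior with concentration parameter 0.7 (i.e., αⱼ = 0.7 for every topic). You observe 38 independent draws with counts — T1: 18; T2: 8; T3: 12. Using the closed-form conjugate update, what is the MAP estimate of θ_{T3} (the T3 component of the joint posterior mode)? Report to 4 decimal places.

0.3154

The Dirichlet prior is conjugate to the Multinomial likelihood: each posterior αⱼ = prior αⱼ + observed count nⱼ.
Posterior concentration: (18.7, 8.7, 12.7), total = 40.1.
Joint mode component: (α_{T3}−1)/(Σα−K) = 11.7/37.1 = 0.3154.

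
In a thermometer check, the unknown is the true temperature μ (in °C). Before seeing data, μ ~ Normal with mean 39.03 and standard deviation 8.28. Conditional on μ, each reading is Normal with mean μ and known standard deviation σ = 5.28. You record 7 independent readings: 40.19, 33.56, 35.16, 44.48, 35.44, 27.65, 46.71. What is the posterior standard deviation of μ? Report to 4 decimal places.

For Normal data with known variance σ², a Normal(μ₀, σ₀²) prior on μ is conjugate. Posterior precision = 1/σ₀² + n/σ²; posterior mean is the precision-weighted average of μ₀ and x̄.
σ₀² = 8.28² = 68.5584, σ² = 5.28² = 27.8784; σ² + n·σ₀² = 27.8784 + 7·68.5584 = 507.7872.
Posterior precision = 1/σ₀² + n/σ² = 1/68.5584 + 7/27.8784 = (σ² + n·σ₀²)/(σ₀²σ²) = 507.7872/(68.5584·27.8784); posterior variance σₙ² = σ₀²σ²/(σ² + n·σ₀²) = 68.5584·27.8784/507.7872 = 3.763975.
Posterior SD = √σₙ² = √(68.5584·27.8784/507.7872) = 1.9401.

1.9401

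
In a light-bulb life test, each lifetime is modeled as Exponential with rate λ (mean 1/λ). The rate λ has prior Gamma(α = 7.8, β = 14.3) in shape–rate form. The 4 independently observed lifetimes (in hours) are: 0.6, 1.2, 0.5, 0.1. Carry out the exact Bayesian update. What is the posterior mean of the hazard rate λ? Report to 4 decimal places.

0.7066

With a Gamma(shape α, rate β) prior on the exponential rate λ, the posterior after n observations with total T = Σxᵢ is Gamma(α+n, β+T).
Sum of observations T = 2.4 hours; n = 4.
Posterior: Gamma(7.8+4, 14.3+2.4) = Gamma(11.8, 16.7).
Posterior mean of λ = α/β = 11.8/16.7 = 0.7066.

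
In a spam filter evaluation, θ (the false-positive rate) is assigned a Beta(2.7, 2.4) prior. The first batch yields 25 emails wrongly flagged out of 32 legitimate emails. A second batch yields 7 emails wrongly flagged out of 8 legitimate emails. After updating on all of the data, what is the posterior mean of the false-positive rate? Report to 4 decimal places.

0.7694

The Beta prior is conjugate to a Binomial/Bernoulli likelihood; the update adds successes to α and failures to β.
After batch 1: Beta(2.7+25, 2.4+7) = Beta(27.7, 9.4).
After batch 2: Beta(27.7+7, 9.4+1) = Beta(34.7, 10.4).
Posterior mean = α/(α+β) = 34.7/45.1 = 0.7694.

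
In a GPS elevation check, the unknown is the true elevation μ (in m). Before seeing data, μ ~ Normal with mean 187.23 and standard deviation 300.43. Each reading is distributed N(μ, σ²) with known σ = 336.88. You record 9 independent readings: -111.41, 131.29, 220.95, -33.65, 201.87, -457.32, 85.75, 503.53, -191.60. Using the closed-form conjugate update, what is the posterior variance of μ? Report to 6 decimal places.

11064.055389

For Normal data with known variance σ², a Normal(μ₀, σ₀²) prior on μ is conjugate. Posterior precision = 1/σ₀² + n/σ²; posterior mean is the precision-weighted average of μ₀ and x̄.
σ₀² = 300.43² = 90258.1849, σ² = 336.88² = 113488.1344; σ² + n·σ₀² = 113488.1344 + 9·90258.1849 = 925811.7985.
Posterior precision = 1/σ₀² + n/σ² = 1/90258.1849 + 9/113488.1344 = (σ² + n·σ₀²)/(σ₀²σ²) = 925811.7985/(90258.1849·113488.1344); posterior variance σₙ² = σ₀²σ²/(σ² + n·σ₀²) = 90258.1849·113488.1344/925811.7985 = 11064.055389.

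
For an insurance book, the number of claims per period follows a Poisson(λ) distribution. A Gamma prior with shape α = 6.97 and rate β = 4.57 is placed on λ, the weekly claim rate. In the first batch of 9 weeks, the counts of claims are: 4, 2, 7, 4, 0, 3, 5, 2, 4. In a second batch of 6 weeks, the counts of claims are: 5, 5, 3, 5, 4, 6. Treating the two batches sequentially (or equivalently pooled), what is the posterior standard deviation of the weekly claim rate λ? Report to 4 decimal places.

0.4150

With a Gamma(shape α, rate β) prior, the Poisson likelihood is conjugate: the posterior is Gamma(α + ΣXᵢ, β + n).
Batch 1: sum of counts S = 31 over n = 9 weeks.
After batch 1: Gamma(α+S, β+n) = Gamma(6.97+31, 4.57+9) = Gamma(37.97, 13.57).
Batch 2: sum of counts S = 28 over n = 6 weeks.
After batch 2: Gamma(α+S, β+n) = Gamma(37.97+28, 13.57+6) = Gamma(65.97, 19.57).
SD = √α/β = √65.97/19.57 = 0.4150.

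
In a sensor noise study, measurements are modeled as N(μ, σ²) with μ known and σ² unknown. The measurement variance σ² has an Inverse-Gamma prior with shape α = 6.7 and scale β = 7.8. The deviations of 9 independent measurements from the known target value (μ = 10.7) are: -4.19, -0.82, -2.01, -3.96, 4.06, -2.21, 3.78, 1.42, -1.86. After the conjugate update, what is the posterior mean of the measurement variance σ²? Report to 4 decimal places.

With known mean μ and an Inverse-Gamma(α, β) prior on σ², the Normal likelihood is conjugate: posterior is Inv-Gamma(α + n/2, β + Σ(xᵢ−μ)²/2).
Σ(xᵢ−μ)² = (-4.19)² + (-0.82)² + (-2.01)² + (-3.96)² + (4.06)² + (-2.21)² + (3.78)² + (1.42)² + (-1.86)² = 79.0823.
Posterior: Inv-Gamma(6.7 + 9/2, 7.8 + 79.0823/2) = Inv-Gamma(11.20, 47.34115).
E[σ²|data] = β/(α−1) = 47.34115/10.20 = 4.6413.

4.6413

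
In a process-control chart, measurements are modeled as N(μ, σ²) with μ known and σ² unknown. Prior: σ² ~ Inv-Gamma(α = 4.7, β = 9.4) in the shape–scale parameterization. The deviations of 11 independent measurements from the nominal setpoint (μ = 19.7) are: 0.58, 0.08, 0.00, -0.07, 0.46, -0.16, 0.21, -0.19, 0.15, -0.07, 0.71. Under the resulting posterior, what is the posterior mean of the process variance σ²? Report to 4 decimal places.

With known mean μ and an Inverse-Gamma(α, β) prior on σ², the Normal likelihood is conjugate: posterior is Inv-Gamma(α + n/2, β + Σ(xᵢ−μ)²/2).
Σ(xᵢ−μ)² = (0.58)² + (0.08)² + (0.00)² + (-0.07)² + (0.46)² + (-0.16)² + (0.21)² + (-0.19)² + (0.15)² + (-0.07)² + (0.71)² = 1.1966.
Posterior: Inv-Gamma(4.7 + 11/2, 9.4 + 1.1966/2) = Inv-Gamma(10.20, 9.99830).
E[σ²|data] = β/(α−1) = 9.99830/9.20 = 1.0868.

1.0868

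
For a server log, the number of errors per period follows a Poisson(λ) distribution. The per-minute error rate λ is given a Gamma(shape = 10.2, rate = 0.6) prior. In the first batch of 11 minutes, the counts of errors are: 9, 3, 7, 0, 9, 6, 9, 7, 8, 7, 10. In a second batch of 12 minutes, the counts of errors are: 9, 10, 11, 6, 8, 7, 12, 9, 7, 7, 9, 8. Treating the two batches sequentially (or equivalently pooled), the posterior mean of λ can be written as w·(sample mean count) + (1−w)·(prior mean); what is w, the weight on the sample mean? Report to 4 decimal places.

0.9746

With a Gamma(shape α, rate β) prior, the Poisson likelihood is conjugate: the posterior is Gamma(α + ΣXᵢ, β + n).
Total number of minutes: n = 11 + 12 = 23.
Posterior mean = (α₀+S)/(β₀+n) = [n/(β₀+n)]·(S/n) + [β₀/(β₀+n)]·(α₀/β₀), so only n and β₀ enter the weight.
Weight on data w = n/(β₀+n) = 23/(0.6+23) = 23/23.6 = 0.9746.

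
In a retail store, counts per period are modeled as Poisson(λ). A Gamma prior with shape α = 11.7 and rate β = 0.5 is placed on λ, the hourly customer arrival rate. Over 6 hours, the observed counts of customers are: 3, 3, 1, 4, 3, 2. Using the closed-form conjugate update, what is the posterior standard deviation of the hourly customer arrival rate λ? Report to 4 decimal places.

0.8097

With a Gamma(shape α, rate β) prior, the Poisson likelihood is conjugate: the posterior is Gamma(α + ΣXᵢ, β + n).
Sum of counts S = 16 over n = 6 hours.
Posterior: Gamma(α+S, β+n) = Gamma(11.7+16, 0.5+6) = Gamma(27.7, 6.5).
SD = √α/β = √27.7/6.5 = 0.8097.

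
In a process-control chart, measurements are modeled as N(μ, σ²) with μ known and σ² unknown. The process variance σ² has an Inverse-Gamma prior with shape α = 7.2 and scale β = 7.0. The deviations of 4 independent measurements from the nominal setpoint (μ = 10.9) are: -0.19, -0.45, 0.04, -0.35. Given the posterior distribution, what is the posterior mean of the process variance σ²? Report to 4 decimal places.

0.8758

With known mean μ and an Inverse-Gamma(α, β) prior on σ², the Normal likelihood is conjugate: posterior is Inv-Gamma(α + n/2, β + Σ(xᵢ−μ)²/2).
Σ(xᵢ−μ)² = (-0.19)² + (-0.45)² + (0.04)² + (-0.35)² = 0.3627.
Posterior: Inv-Gamma(7.2 + 4/2, 7.0 + 0.3627/2) = Inv-Gamma(9.20, 7.18135).
E[σ²|data] = β/(α−1) = 7.18135/8.20 = 0.8758.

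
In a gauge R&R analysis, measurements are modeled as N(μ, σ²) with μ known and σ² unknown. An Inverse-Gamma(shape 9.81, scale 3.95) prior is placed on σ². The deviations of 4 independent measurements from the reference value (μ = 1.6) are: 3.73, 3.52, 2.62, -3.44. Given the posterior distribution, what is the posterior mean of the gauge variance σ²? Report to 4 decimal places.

2.4469

With known mean μ and an Inverse-Gamma(α, β) prior on σ², the Normal likelihood is conjugate: posterior is Inv-Gamma(α + n/2, β + Σ(xᵢ−μ)²/2).
Σ(xᵢ−μ)² = (3.73)² + (3.52)² + (2.62)² + (-3.44)² = 45.0013.
Posterior: Inv-Gamma(9.81 + 4/2, 3.95 + 45.0013/2) = Inv-Gamma(11.81, 26.45065).
E[σ²|data] = β/(α−1) = 26.45065/10.81 = 2.4469.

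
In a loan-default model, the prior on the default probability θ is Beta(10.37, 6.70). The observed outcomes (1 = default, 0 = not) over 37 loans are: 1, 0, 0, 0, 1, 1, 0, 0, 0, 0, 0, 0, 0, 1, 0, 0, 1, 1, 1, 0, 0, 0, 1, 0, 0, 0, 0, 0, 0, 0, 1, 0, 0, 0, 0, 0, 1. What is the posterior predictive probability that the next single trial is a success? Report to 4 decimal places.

The Beta prior is conjugate to a Binomial/Bernoulli likelihood; the update adds successes to α and failures to β.
Posterior: Beta(α+k, β+n−k) = Beta(10.37+10, 6.70+27) = Beta(20.37, 33.70).
For a single future Bernoulli trial, P(success | data) = α/(α+β) = 0.3767.

0.3767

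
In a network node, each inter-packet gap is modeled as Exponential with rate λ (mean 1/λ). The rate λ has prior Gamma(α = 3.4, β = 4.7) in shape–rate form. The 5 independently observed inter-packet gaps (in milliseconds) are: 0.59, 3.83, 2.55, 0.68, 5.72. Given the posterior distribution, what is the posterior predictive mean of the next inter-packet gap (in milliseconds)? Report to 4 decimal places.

With a Gamma(shape α, rate β) prior on the exponential rate λ, the posterior after n observations with total T = Σxᵢ is Gamma(α+n, β+T).
Sum of observations T = 13.37 milliseconds; n = 5.
Posterior: Gamma(3.4+5, 4.7+13.37) = Gamma(8.4, 18.07).
The predictive distribution for the next observation is Lomax; its mean is β/(α−1) = 18.07/7.4 = 2.4419.

2.4419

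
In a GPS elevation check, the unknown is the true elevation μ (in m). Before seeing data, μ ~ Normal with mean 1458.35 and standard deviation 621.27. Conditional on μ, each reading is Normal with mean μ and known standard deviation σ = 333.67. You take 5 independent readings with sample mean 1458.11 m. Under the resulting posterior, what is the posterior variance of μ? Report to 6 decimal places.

21052.600811

For Normal data with known variance σ², a Normal(μ₀, σ₀²) prior on μ is conjugate. Posterior precision = 1/σ₀² + n/σ²; posterior mean is the precision-weighted average of μ₀ and x̄.
σ₀² = 621.27² = 385976.4129, σ² = 333.67² = 111335.6689; σ² + n·σ₀² = 111335.6689 + 5·385976.4129 = 2041217.7334.
Posterior precision = 1/σ₀² + n/σ² = 1/385976.4129 + 5/111335.6689 = (σ² + n·σ₀²)/(σ₀²σ²) = 2041217.7334/(385976.4129·111335.6689); posterior variance σₙ² = σ₀²σ²/(σ² + n·σ₀²) = 385976.4129·111335.6689/2041217.7334 = 21052.600811.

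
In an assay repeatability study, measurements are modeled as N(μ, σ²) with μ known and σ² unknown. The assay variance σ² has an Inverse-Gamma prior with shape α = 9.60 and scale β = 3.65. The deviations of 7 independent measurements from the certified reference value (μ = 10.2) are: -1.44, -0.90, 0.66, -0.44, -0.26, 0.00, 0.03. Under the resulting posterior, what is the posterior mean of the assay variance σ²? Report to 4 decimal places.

0.4496

With known mean μ and an Inverse-Gamma(α, β) prior on σ², the Normal likelihood is conjugate: posterior is Inv-Gamma(α + n/2, β + Σ(xᵢ−μ)²/2).
Σ(xᵢ−μ)² = (-1.44)² + (-0.90)² + (0.66)² + (-0.44)² + (-0.26)² + (0.00)² + (0.03)² = 3.5813.
Posterior: Inv-Gamma(9.60 + 7/2, 3.65 + 3.5813/2) = Inv-Gamma(13.10, 5.44065).
E[σ²|data] = β/(α−1) = 5.44065/12.10 = 0.4496.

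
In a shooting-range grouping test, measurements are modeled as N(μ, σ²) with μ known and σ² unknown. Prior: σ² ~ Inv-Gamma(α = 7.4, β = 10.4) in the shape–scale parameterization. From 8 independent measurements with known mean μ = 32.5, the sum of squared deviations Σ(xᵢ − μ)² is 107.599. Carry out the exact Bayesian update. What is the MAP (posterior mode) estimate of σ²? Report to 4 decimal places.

With known mean μ and an Inverse-Gamma(α, β) prior on σ², the Normal likelihood is conjugate: posterior is Inv-Gamma(α + n/2, β + Σ(xᵢ−μ)²/2).
Posterior: Inv-Gamma(7.4 + 8/2, 10.4 + 107.599/2) = Inv-Gamma(11.40, 64.1995).
Mode = β/(α+1) = 64.1995/12.40 = 5.1774.

5.1774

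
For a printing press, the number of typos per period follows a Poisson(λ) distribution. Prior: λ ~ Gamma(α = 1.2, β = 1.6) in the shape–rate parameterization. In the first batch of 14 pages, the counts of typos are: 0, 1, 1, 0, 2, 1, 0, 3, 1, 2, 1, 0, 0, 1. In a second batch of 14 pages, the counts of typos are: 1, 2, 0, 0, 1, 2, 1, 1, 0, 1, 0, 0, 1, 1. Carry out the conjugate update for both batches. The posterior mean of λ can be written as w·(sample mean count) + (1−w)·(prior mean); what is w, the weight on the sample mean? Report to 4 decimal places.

0.9459

With a Gamma(shape α, rate β) prior, the Poisson likelihood is conjugate: the posterior is Gamma(α + ΣXᵢ, β + n).
Total number of pages: n = 14 + 14 = 28.
Posterior mean = (α₀+S)/(β₀+n) = [n/(β₀+n)]·(S/n) + [β₀/(β₀+n)]·(α₀/β₀), so only n and β₀ enter the weight.
Weight on data w = n/(β₀+n) = 28/(1.6+28) = 28/29.6 = 0.9459.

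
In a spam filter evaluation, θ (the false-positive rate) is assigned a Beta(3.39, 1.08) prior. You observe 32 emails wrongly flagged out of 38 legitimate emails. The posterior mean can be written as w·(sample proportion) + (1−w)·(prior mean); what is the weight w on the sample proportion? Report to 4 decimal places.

The Beta prior is conjugate to a Binomial/Bernoulli likelihood; the update adds successes to α and failures to β.
Posterior mean = (α₀+k)/(α₀+β₀+n) = [n/(α₀+β₀+n)]·(k/n) + [(α₀+β₀)/(α₀+β₀+n)]·α₀/(α₀+β₀), so only n and the prior enter the weight.
The weight on the data is w = n/(α₀+β₀+n) = 38/(3.39+1.08+38) = 38/42.47 = 0.8947.

0.8947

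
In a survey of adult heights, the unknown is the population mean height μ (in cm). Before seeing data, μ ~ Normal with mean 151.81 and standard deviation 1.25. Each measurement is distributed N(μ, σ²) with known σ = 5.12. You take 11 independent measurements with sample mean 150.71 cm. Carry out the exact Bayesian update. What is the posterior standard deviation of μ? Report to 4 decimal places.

For Normal data with known variance σ², a Normal(μ₀, σ₀²) prior on μ is conjugate. Posterior precision = 1/σ₀² + n/σ²; posterior mean is the precision-weighted average of μ₀ and x̄.
σ₀² = 1.25² = 1.5625, σ² = 5.12² = 26.2144; σ² + n·σ₀² = 26.2144 + 11·1.5625 = 43.4019.
Posterior precision = 1/σ₀² + n/σ² = 1/1.5625 + 11/26.2144 = (σ² + n·σ₀²)/(σ₀²σ²) = 43.4019/(1.5625·26.2144); posterior variance σₙ² = σ₀²σ²/(σ² + n·σ₀²) = 1.5625·26.2144/43.4019 = 0.943737.
Posterior SD = √σₙ² = √(1.5625·26.2144/43.4019) = 0.9715.

0.9715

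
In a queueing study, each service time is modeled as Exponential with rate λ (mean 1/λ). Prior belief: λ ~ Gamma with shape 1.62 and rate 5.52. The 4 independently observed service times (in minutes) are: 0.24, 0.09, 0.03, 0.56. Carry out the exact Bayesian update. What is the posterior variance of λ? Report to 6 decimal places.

With a Gamma(shape α, rate β) prior on the exponential rate λ, the posterior after n observations with total T = Σxᵢ is Gamma(α+n, β+T).
Sum of observations T = 0.92 minutes; n = 4.
Posterior: Gamma(1.62+4, 5.52+0.92) = Gamma(5.62, 6.44).
Var = α/β² = 0.135508.

0.135508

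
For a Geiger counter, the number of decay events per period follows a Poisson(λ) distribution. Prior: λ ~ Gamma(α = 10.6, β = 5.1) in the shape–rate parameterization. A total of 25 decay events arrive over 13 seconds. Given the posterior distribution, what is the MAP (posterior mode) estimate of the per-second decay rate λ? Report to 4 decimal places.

With a Gamma(shape α, rate β) prior, the Poisson likelihood is conjugate: the posterior is Gamma(α + ΣXᵢ, β + n).
Posterior: Gamma(α+S, β+n) = Gamma(10.6+25, 5.1+13) = Gamma(35.6, 18.1).
Mode of Gamma(α,β) for α≥1 is (α−1)/β = 34.6/18.1 = 1.9116.

1.9116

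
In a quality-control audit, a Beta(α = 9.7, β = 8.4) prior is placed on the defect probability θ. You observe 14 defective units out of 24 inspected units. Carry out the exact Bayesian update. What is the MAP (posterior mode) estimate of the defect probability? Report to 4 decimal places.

The Beta prior is conjugate to a Binomial/Bernoulli likelihood; the update adds successes to α and failures to β.
Posterior: Beta(α+k, β+n−k) = Beta(9.7+14, 8.4+10) = Beta(23.7, 18.4).
Mode of Beta(a,b) for a,b>1 is (a−1)/(a+b−2) = 22.7/40.1 = 0.5661.

0.5661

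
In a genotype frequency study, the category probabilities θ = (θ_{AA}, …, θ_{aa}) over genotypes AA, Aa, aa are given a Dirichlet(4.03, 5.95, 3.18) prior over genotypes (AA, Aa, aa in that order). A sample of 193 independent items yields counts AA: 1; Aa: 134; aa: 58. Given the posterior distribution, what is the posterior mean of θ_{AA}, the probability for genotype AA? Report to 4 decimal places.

The Dirichlet prior is conjugate to the Multinomial likelihood: each posterior αⱼ = prior αⱼ + observed count nⱼ.
Posterior concentration: (5.03, 139.95, 61.18), total = 206.16.
E[θ_{AA}|data] = α_{AA}/Σα = 5.03/206.16 = 0.0244.

0.0244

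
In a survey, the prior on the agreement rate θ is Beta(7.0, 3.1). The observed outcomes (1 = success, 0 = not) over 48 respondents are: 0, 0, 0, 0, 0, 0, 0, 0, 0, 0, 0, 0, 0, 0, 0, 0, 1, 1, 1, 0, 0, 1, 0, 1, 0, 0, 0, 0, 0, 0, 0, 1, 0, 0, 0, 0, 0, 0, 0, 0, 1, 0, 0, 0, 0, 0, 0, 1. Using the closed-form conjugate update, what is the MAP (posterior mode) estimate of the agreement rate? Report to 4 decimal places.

The Beta prior is conjugate to a Binomial/Bernoulli likelihood; the update adds successes to α and failures to β.
Posterior: Beta(α+k, β+n−k) = Beta(7.0+8, 3.1+40) = Beta(15.0, 43.1).
Mode of Beta(a,b) for a,b>1 is (a−1)/(a+b−2) = 14.0/56.1 = 0.2496.

0.2496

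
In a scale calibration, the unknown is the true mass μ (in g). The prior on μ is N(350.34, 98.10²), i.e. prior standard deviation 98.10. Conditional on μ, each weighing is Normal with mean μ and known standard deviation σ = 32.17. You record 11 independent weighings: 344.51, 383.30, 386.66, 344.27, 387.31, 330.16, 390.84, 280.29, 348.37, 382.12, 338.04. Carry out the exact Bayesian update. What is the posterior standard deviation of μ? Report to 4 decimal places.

For Normal data with known variance σ², a Normal(μ₀, σ₀²) prior on μ is conjugate. Posterior precision = 1/σ₀² + n/σ²; posterior mean is the precision-weighted average of μ₀ and x̄.
σ₀² = 98.10² = 9623.61, σ² = 32.17² = 1034.9089; σ² + n·σ₀² = 1034.9089 + 11·9623.61 = 106894.6189.
Posterior precision = 1/σ₀² + n/σ² = 1/9623.61 + 11/1034.9089 = (σ² + n·σ₀²)/(σ₀²σ²) = 106894.6189/(9623.61·1034.9089); posterior variance σₙ² = σ₀²σ²/(σ² + n·σ₀²) = 9623.61·1034.9089/106894.6189 = 93.171759.
Posterior SD = √σₙ² = √(9623.61·1034.9089/106894.6189) = 9.6526.

9.6526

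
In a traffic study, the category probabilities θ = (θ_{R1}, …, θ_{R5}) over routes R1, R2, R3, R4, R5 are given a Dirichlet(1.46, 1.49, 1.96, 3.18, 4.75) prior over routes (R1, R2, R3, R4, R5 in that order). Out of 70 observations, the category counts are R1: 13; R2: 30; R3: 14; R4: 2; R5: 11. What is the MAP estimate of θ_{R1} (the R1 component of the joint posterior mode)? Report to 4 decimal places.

The Dirichlet prior is conjugate to the Multinomial likelihood: each posterior αⱼ = prior αⱼ + observed count nⱼ.
Posterior concentration: (14.46, 31.49, 15.96, 5.18, 15.75), total = 82.84.
Joint mode component: (α_{R1}−1)/(Σα−K) = 13.46/77.84 = 0.1729.

0.1729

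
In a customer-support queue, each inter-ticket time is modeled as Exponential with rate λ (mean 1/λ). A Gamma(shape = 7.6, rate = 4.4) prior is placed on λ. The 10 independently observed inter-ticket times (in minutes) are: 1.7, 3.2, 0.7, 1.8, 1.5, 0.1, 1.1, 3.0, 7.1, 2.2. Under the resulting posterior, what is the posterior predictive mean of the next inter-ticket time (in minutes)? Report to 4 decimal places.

1.6145

With a Gamma(shape α, rate β) prior on the exponential rate λ, the posterior after n observations with total T = Σxᵢ is Gamma(α+n, β+T).
Sum of observations T = 22.4 minutes; n = 10.
Posterior: Gamma(7.6+10, 4.4+22.4) = Gamma(17.6, 26.8).
The predictive distribution for the next observation is Lomax; its mean is β/(α−1) = 26.8/16.6 = 1.6145.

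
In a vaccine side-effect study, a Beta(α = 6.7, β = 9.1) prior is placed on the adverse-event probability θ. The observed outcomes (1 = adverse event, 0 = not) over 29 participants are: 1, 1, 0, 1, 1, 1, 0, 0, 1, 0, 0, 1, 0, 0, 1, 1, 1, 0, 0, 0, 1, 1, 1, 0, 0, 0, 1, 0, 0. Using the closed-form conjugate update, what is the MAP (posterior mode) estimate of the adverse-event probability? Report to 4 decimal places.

0.4603

The Beta prior is conjugate to a Binomial/Bernoulli likelihood; the update adds successes to α and failures to β.
Posterior: Beta(α+k, β+n−k) = Beta(6.7+14, 9.1+15) = Beta(20.7, 24.1).
Mode of Beta(a,b) for a,b>1 is (a−1)/(a+b−2) = 19.7/42.8 = 0.4603.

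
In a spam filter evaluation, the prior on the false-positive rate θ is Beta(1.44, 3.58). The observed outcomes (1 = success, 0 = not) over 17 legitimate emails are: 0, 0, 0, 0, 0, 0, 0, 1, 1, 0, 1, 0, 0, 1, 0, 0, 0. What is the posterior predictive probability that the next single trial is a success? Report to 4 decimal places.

0.2470

The Beta prior is conjugate to a Binomial/Bernoulli likelihood; the update adds successes to α and failures to β.
Posterior: Beta(α+k, β+n−k) = Beta(1.44+4, 3.58+13) = Beta(5.44, 16.58).
For a single future Bernoulli trial, P(success | data) = α/(α+β) = 0.2470.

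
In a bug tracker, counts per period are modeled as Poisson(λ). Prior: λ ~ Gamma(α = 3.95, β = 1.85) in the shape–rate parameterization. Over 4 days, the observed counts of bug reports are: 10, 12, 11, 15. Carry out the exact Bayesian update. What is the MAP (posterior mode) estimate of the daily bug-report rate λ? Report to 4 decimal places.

8.7094

With a Gamma(shape α, rate β) prior, the Poisson likelihood is conjugate: the posterior is Gamma(α + ΣXᵢ, β + n).
Sum of counts S = 48 over n = 4 days.
Posterior: Gamma(α+S, β+n) = Gamma(3.95+48, 1.85+4) = Gamma(51.95, 5.85).
Mode of Gamma(α,β) for α≥1 is (α−1)/β = 50.95/5.85 = 8.7094.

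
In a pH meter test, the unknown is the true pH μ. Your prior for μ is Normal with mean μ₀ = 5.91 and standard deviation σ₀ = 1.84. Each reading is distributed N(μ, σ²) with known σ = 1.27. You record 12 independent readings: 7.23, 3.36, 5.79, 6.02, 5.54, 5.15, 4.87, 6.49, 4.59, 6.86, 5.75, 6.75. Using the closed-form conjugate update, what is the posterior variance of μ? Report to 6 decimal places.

For Normal data with known variance σ², a Normal(μ₀, σ₀²) prior on μ is conjugate. Posterior precision = 1/σ₀² + n/σ²; posterior mean is the precision-weighted average of μ₀ and x̄.
σ₀² = 1.84² = 3.3856, σ² = 1.27² = 1.6129; σ² + n·σ₀² = 1.6129 + 12·3.3856 = 42.2401.
Posterior precision = 1/σ₀² + n/σ² = 1/3.3856 + 12/1.6129 = (σ² + n·σ₀²)/(σ₀²σ²) = 42.2401/(3.3856·1.6129); posterior variance σₙ² = σ₀²σ²/(σ² + n·σ₀²) = 3.3856·1.6129/42.2401 = 0.129276.

0.129276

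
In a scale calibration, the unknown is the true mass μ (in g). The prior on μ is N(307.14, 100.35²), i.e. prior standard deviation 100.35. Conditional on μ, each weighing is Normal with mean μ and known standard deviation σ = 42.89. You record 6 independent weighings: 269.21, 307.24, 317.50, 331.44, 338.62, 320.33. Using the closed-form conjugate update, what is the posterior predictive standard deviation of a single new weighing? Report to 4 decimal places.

46.2286

For Normal data with known variance σ², a Normal(μ₀, σ₀²) prior on μ is conjugate. Posterior precision = 1/σ₀² + n/σ²; posterior mean is the precision-weighted average of μ₀ and x̄.
σ₀² = 100.35² = 10070.1225, σ² = 42.89² = 1839.5521; σ² + n·σ₀² = 1839.5521 + 6·10070.1225 = 62260.2871.
Posterior precision = 1/σ₀² + n/σ² = 1/10070.1225 + 6/1839.5521 = (σ² + n·σ₀²)/(σ₀²σ²) = 62260.2871/(10070.1225·1839.5521); posterior variance σₙ² = σ₀²σ²/(σ² + n·σ₀²) = 10070.1225·1839.5521/62260.2871 = 297.533401.
Predictive variance for one new observation = σₙ² + σ² = 10070.1225·1839.5521/62260.2871 + 1839.5521 = σ²·(σ₀² + 62260.2871)/62260.2871 = 1839.5521·72330.4096/62260.2871 = 2137.085501; SD = √(1839.5521·72330.4096/62260.2871) = 46.2286.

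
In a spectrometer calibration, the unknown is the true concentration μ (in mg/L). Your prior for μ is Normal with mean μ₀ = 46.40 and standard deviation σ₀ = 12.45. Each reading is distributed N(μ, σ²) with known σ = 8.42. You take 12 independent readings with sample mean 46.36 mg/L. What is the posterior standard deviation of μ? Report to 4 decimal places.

2.3856

For Normal data with known variance σ², a Normal(μ₀, σ₀²) prior on μ is conjugate. Posterior precision = 1/σ₀² + n/σ²; posterior mean is the precision-weighted average of μ₀ and x̄.
σ₀² = 12.45² = 155.0025, σ² = 8.42² = 70.8964; σ² + n·σ₀² = 70.8964 + 12·155.0025 = 1930.9264.
Posterior precision = 1/σ₀² + n/σ² = 1/155.0025 + 12/70.8964 = (σ² + n·σ₀²)/(σ₀²σ²) = 1930.9264/(155.0025·70.8964); posterior variance σₙ² = σ₀²σ²/(σ² + n·σ₀²) = 155.0025·70.8964/1930.9264 = 5.691112.
Posterior SD = √σₙ² = √(155.0025·70.8964/1930.9264) = 2.3856.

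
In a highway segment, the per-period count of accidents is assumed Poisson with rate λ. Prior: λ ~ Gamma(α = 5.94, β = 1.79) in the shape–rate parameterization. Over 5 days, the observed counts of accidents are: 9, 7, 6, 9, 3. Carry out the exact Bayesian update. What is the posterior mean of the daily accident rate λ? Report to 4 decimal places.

With a Gamma(shape α, rate β) prior, the Poisson likelihood is conjugate: the posterior is Gamma(α + ΣXᵢ, β + n).
Sum of counts S = 34 over n = 5 days.
Posterior: Gamma(α+S, β+n) = Gamma(5.94+34, 1.79+5) = Gamma(39.94, 6.79).
Posterior mean = α/β = 39.94/6.79 = 5.8822.

5.8822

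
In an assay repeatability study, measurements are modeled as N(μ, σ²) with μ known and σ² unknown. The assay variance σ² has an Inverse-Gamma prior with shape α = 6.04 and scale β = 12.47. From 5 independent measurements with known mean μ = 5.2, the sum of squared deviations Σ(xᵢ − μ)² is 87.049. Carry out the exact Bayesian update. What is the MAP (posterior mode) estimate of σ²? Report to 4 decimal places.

5.8694

With known mean μ and an Inverse-Gamma(α, β) prior on σ², the Normal likelihood is conjugate: posterior is Inv-Gamma(α + n/2, β + Σ(xᵢ−μ)²/2).
Posterior: Inv-Gamma(6.04 + 5/2, 12.47 + 87.049/2) = Inv-Gamma(8.54, 55.9945).
Mode = β/(α+1) = 55.9945/9.54 = 5.8694.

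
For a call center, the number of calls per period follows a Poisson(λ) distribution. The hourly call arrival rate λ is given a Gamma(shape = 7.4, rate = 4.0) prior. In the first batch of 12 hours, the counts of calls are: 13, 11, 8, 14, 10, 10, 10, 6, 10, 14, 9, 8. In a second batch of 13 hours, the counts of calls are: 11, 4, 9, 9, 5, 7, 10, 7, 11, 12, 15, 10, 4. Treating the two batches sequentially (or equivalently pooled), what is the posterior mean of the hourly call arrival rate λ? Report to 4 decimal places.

8.4276

With a Gamma(shape α, rate β) prior, the Poisson likelihood is conjugate: the posterior is Gamma(α + ΣXᵢ, β + n).
Batch 1: sum of counts S = 123 over n = 12 hours.
After batch 1: Gamma(α+S, β+n) = Gamma(7.4+123, 4.0+12) = Gamma(130.4, 16.0).
Batch 2: sum of counts S = 114 over n = 13 hours.
After batch 2: Gamma(α+S, β+n) = Gamma(130.4+114, 16.0+13) = Gamma(244.4, 29.0).
Posterior mean = α/β = 244.4/29.0 = 8.4276.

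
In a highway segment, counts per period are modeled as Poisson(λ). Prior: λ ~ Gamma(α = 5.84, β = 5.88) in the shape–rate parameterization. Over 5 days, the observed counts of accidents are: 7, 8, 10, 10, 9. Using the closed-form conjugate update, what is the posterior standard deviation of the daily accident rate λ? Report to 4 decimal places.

With a Gamma(shape α, rate β) prior, the Poisson likelihood is conjugate: the posterior is Gamma(α + ΣXᵢ, β + n).
Sum of counts S = 44 over n = 5 days.
Posterior: Gamma(α+S, β+n) = Gamma(5.84+44, 5.88+5) = Gamma(49.84, 10.88).
SD = √α/β = √49.84/10.88 = 0.6489.

0.6489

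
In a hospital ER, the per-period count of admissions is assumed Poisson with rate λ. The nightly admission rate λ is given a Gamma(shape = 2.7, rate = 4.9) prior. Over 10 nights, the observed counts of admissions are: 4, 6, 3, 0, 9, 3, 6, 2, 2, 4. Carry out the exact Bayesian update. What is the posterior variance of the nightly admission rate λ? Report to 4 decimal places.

0.1878

With a Gamma(shape α, rate β) prior, the Poisson likelihood is conjugate: the posterior is Gamma(α + ΣXᵢ, β + n).
Sum of counts S = 39 over n = 10 nights.
Posterior: Gamma(α+S, β+n) = Gamma(2.7+39, 4.9+10) = Gamma(41.7, 14.9).
Var = α/β² = 41.7/14.9² = 0.1878.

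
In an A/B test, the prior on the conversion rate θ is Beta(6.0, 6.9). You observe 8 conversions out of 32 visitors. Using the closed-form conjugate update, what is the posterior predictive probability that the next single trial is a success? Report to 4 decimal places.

0.3118

The Beta prior is conjugate to a Binomial/Bernoulli likelihood; the update adds successes to α and failures to β.
Posterior: Beta(α+k, β+n−k) = Beta(6.0+8, 6.9+24) = Beta(14.0, 30.9).
For a single future Bernoulli trial, P(success | data) = α/(α+β) = 0.3118.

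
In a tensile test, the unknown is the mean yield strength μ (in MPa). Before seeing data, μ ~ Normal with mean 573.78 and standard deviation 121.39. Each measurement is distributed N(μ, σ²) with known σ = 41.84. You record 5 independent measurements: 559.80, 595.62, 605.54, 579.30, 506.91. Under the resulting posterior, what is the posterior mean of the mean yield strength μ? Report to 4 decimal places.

For Normal data with known variance σ², a Normal(μ₀, σ₀²) prior on μ is conjugate. Posterior precision = 1/σ₀² + n/σ²; posterior mean is the precision-weighted average of μ₀ and x̄.
Σxᵢ = 559.80 + 595.62 + 605.54 + 579.30 + 506.91 = 2847.17, so n·x̄ = 2847.17.
σ₀² = 121.39² = 14735.5321, σ² = 41.84² = 1750.5856; σ² + n·σ₀² = 1750.5856 + 5·14735.5321 = 75428.2461.
Posterior mean = (μ₀/σ₀² + n·x̄/σ²)/(1/σ₀² + n/σ²) = (σ²·μ₀ + σ₀²·n·x̄)/(σ² + n·σ₀²) = (1750.5856·573.78 + 14735.5321·2847.17)/75428.2461 = 42959015.934725/75428.2461 = 569.5349.

569.5349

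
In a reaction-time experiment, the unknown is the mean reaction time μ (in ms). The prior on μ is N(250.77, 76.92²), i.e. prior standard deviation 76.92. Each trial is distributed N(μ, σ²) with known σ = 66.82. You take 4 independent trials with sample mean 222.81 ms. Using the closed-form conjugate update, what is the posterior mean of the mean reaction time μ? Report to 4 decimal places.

For Normal data with known variance σ², a Normal(μ₀, σ₀²) prior on μ is conjugate. Posterior precision = 1/σ₀² + n/σ²; posterior mean is the precision-weighted average of μ₀ and x̄.
n·x̄ = 4·222.81 = 891.24.
σ₀² = 76.92² = 5916.6864, σ² = 66.82² = 4464.9124; σ² + n·σ₀² = 4464.9124 + 4·5916.6864 = 28131.658.
Posterior mean = (μ₀/σ₀² + n·x̄/σ²)/(1/σ₀² + n/σ²) = (σ²·μ₀ + σ₀²·n·x̄)/(σ² + n·σ₀²) = (4464.9124·250.77 + 5916.6864·891.24)/28131.658 = 6392853.669684/28131.658 = 227.2477.

227.2477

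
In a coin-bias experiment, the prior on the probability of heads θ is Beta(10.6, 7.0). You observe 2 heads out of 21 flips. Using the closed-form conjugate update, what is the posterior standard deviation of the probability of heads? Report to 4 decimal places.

The Beta prior is conjugate to a Binomial/Bernoulli likelihood; the update adds successes to α and failures to β.
Posterior: Beta(α+k, β+n−k) = Beta(10.6+2, 7.0+19) = Beta(12.6, 26.0).
Var = αβ/((α+β)²(α+β+1)) = 12.6·26.0/(38.6²·39.6) = 0.00555232; SD = √0.00555232 = 0.0745.

0.0745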